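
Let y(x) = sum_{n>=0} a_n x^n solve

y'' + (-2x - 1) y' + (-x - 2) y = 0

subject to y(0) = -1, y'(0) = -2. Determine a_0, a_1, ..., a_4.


Ansatz: y(x) = sum_{n>=0} a_n x^n, so y'(x) = sum_{n>=1} n a_n x^(n-1) and y''(x) = sum_{n>=2} n(n-1) a_n x^(n-2).
Substitute into P(x) y'' + Q(x) y' + R(x) y = 0 with P(x) = 1, Q(x) = -2x - 1, R(x) = -x - 2, and match powers of x.
Initial conditions: a_0 = -1, a_1 = -2.
Setting the coefficient of each power of x to zero and solving order by order (substituting the coefficients already found):
  x^0: 2 a_2 - a_1 - 2 a_0 = 0  ->  2 a_2 = a_1 + 2 a_0 = -4  ->  a_2 = -2
  x^1: 6 a_3 - 2 a_2 - 4 a_1 - a_0 = 0  ->  6 a_3 = 2 a_2 + 4 a_1 + a_0 = -13  ->  a_3 = -13/6
  x^2: 12 a_4 - 3 a_3 - 6 a_2 - a_1 = 0  ->  12 a_4 = 3 a_3 + 6 a_2 + a_1 = -41/2  ->  a_4 = -41/24
Truncated series: y(x) = -1 - 2 x - 2 x^2 - (13/6) x^3 - (41/24) x^4 + O(x^5).

a_0 = -1; a_1 = -2; a_2 = -2; a_3 = -13/6; a_4 = -41/24


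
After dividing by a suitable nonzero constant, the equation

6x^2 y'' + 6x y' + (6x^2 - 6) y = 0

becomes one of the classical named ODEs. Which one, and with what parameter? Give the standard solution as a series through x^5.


All three coefficients share the factor 6; dividing through by 6 gives  x^2 y'' + x y' + (x^2 - 1) y = 0.
This matches the Bessel equation x^2 y'' + x y' + (x^2 - nu^2) y = 0 with nu^2 = 1, so nu = 1; the solution bounded at x = 0 is J_1(x).
Frobenius at x = 0: indicial roots ±nu; for r = nu the recurrence k(k + 2nu) c_k = -c_{k-2} gives the standard series J_nu(x) = sum_{k>=0} (-1)^k / (k! (k+nu)!) (x/2)^(2k+nu). Evaluate the first 3 terms:
  k = 0: (-1)^0 / (0! * 1! * 2^1) x^1 = 1/(1*1*2) x^1 = (1/2) x^1
  k = 1: (-1)^1 / (1! * 2! * 2^3) x^3 = -1/(1*2*8) x^3 = (-1/16) x^3
  k = 2: (-1)^2 / (2! * 3! * 2^5) x^5 = 1/(2*6*32) x^5 = (1/384) x^5
Hence J_1(x) = x^5/384 - x^3/16 + x/2 + ....

J_1(x); series = x^5/384 - x^3/16 + x/2


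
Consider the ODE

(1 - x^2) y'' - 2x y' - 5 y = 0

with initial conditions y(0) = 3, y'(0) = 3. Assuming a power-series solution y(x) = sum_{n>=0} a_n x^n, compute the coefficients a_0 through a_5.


Ansatz: y(x) = sum_{n>=0} a_n x^n, so y'(x) = sum_{n>=1} n a_n x^(n-1) and y''(x) = sum_{n>=2} n(n-1) a_n x^(n-2).
Substitute into P(x) y'' + Q(x) y' + R(x) y = 0 with P(x) = 1 - x^2, Q(x) = -2x, R(x) = -5, and match powers of x.
Initial conditions: a_0 = 3, a_1 = 3.
Setting the coefficient of each power of x to zero and solving order by order (substituting the coefficients already found):
  x^0: 2 a_2 - 5 a_0 = 0  ->  2 a_2 = 5 a_0 = 15  ->  a_2 = 15/2
  x^1: 6 a_3 - 7 a_1 = 0  ->  6 a_3 = 7 a_1 = 21  ->  a_3 = 7/2
  x^2: 12 a_4 - 11 a_2 = 0  ->  12 a_4 = 11 a_2 = 165/2  ->  a_4 = 55/8
  x^3: 20 a_5 - 17 a_3 = 0  ->  20 a_5 = 17 a_3 = 119/2  ->  a_5 = 119/40
Truncated series: y(x) = 3 + 3 x + (15/2) x^2 + (7/2) x^3 + (55/8) x^4 + (119/40) x^5 + O(x^6).

a_0 = 3; a_1 = 3; a_2 = 15/2; a_3 = 7/2; a_4 = 55/8; a_5 = 119/40


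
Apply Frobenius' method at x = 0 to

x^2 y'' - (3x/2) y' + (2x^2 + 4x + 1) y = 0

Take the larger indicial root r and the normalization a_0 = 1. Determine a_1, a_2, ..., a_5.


Write in Frobenius form y'' + (p(x)/x) y' + (q(x)/x^2) y = 0:
  p(x) = -3/2,  q(x) = 2x^2 + 4x + 1.
Indicial equation: r(r-1) + (-3/2) r + (1) = 0 -> roots r_1 = 2, r_2 = 1/2.
Take r = r_1 = 2. Let y(x) = x^r sum_{n>=0} a_n x^n with a_0 = 1.
Substitute y = x^r sum a_n x^n and match x^{r+n}. The recurrence is
  D(n) a_n + 4 a_{n-1} + 2 a_{n-2} = 0,  where D(n) = (r+n)(r+n-1) + (-3/2)(r+n) + (1).
  a_n = [-4 a_{n-1} - 2 a_{n-2}] / D(n).
Since the indicial polynomial factors as (r - r_1)(r - r_2), D(n) = (r_1 + n - r_1)(r_1 + n - r_2) = n(n + 3/2).
Evaluating step by step (a_0 = 1):
  n = 1: D(1) = 1(1 + 3/2) = 5/2; numerator = -4(1) = -4; a_1 = (-4)/(5/2) = -8/5
  n = 2: D(2) = 2(2 + 3/2) = 7; numerator = -4(-8/5) - 2(1) = 22/5; a_2 = (22/5)/(7) = 22/35
  n = 3: D(3) = 3(3 + 3/2) = 27/2; numerator = -4(22/35) - 2(-8/5) = 24/35; a_3 = (24/35)/(27/2) = 16/315
  n = 4: D(4) = 4(4 + 3/2) = 22; numerator = -4(16/315) - 2(22/35) = -92/63; a_4 = (-92/63)/(22) = -46/693
  n = 5: D(5) = 5(5 + 3/2) = 65/2; numerator = -4(-46/693) - 2(16/315) = 568/3465; a_5 = (568/3465)/(65/2) = 1136/225225

r = 2; a_0 = 1; a_1 = -8/5; a_2 = 22/35; a_3 = 16/315; a_4 = -46/693; a_5 = 1136/225225


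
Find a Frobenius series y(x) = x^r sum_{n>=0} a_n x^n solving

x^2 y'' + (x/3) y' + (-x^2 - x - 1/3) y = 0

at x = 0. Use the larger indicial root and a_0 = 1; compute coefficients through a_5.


Write in Frobenius form y'' + (p(x)/x) y' + (q(x)/x^2) y = 0:
  p(x) = 1/3,  q(x) = -x^2 - x - 1/3.
Indicial equation: r(r-1) + (1/3) r + (-1/3) = 0 -> roots r_1 = 1, r_2 = -1/3.
Take r = r_1 = 1. Let y(x) = x^r sum_{n>=0} a_n x^n with a_0 = 1.
Substitute y = x^r sum a_n x^n and match x^{r+n}. The recurrence is
  D(n) a_n - 1 a_{n-1} - 1 a_{n-2} = 0,  where D(n) = (r+n)(r+n-1) + (1/3)(r+n) + (-1/3).
  a_n = [1 a_{n-1} + 1 a_{n-2}] / D(n).
Since the indicial polynomial factors as (r - r_1)(r - r_2), D(n) = (r_1 + n - r_1)(r_1 + n - r_2) = n(n + 4/3).
Evaluating step by step (a_0 = 1):
  n = 1: D(1) = 1(1 + 4/3) = 7/3; numerator = 1(1) = 1; a_1 = (1)/(7/3) = 3/7
  n = 2: D(2) = 2(2 + 4/3) = 20/3; numerator = 1(3/7) + 1(1) = 10/7; a_2 = (10/7)/(20/3) = 3/14
  n = 3: D(3) = 3(3 + 4/3) = 13; numerator = 1(3/14) + 1(3/7) = 9/14; a_3 = (9/14)/(13) = 9/182
  n = 4: D(4) = 4(4 + 4/3) = 64/3; numerator = 1(9/182) + 1(3/14) = 24/91; a_4 = (24/91)/(64/3) = 9/728
  n = 5: D(5) = 5(5 + 4/3) = 95/3; numerator = 1(9/728) + 1(9/182) = 45/728; a_5 = (45/728)/(95/3) = 27/13832

r = 1; a_0 = 1; a_1 = 3/7; a_2 = 3/14; a_3 = 9/182; a_4 = 9/728; a_5 = 27/13832


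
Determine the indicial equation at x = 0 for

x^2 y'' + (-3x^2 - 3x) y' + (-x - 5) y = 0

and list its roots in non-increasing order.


Divide by x^2 to reach normal form y'' + P_1(x) y' + P_2(x) y = 0 with P_1(x) = -3 - 3/x and P_2(x) = -1/x - 5/x^2.
x = 0 is a singular point because the y'-coefficient -3 - 3/x has a pole at x = 0 and the y-coefficient -1/x - 5/x^2 has a pole at x = 0.
It is a regular singular point because x P_1(x) = p(x) = -3x - 3 and x^2 P_2(x) = q(x) = -x - 5 are polynomials, hence analytic at x = 0.
p(0) = -3,  q(0) = -5.
Indicial equation: r(r-1) + p(0) r + q(0) = 0, i.e. r^2 + (p(0) - 1) r + q(0) = 0, i.e. r^2 - 4 r - 5 = 0.
Discriminant: (-4)^2 - 4(-5) = 36, so r = (4 ± 6)/2.
Solving: r_1 = 5, r_2 = -1.

indicial: r^2 - 4 r - 5 = 0; roots r_1 = 5, r_2 = -1


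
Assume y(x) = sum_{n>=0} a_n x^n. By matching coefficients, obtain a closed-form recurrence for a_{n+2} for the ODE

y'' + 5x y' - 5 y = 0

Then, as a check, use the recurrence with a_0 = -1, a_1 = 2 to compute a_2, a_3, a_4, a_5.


Substitute y = sum_n a_n x^n.
y''(x) has coefficient (n+2)(n+1) a_{n+2} at x^n;
5 x y'(x) has coefficient 5 n a_n at x^n (shift);
-5 y(x) has coefficient -5 a_n at x^n.
Matching x^n: (n+2)(n+1) a_{n+2} + (5n - 5) a_n = 0.
Thus a_{n+2} = (-5n + 5) / ((n+1)(n+2)) * a_n.

Check with a_0 = -1, a_1 = 2 (apply the recurrence for n = 0, 1, 2, 3): a_0 = -1, a_1 = 2, a_2 = -5/2, a_3 = 0, a_4 = 25/24, a_5 = 0.

a_(n+2) = (-5n + 5) / ((n+1)(n+2)) * a_n; check: a_0 = -1, a_1 = 2, a_2 = -5/2, a_3 = 0, a_4 = 25/24, a_5 = 0


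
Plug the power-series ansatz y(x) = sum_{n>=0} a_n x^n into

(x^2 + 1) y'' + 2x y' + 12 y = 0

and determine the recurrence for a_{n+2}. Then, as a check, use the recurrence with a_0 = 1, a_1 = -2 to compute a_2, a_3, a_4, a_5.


Substitute y = sum_n a_n x^n.
(1 + 1 x^2) y'' contributes (n+2)(n+1) a_{n+2} + n(n-1) a_n at x^n.
2 x y'(x) contributes 2 n a_n at x^n.
12 y(x) contributes 12 a_n at x^n.
Matching x^n: (n+2)(n+1) a_{n+2} + (n(n-1) + 2 n + 12) a_n = 0.
Thus a_{n+2} = (-n(n-1) - 2 n - 12) / ((n+1)(n+2)) * a_n.

Check with a_0 = 1, a_1 = -2 (apply the recurrence for n = 0, 1, 2, 3): a_0 = 1, a_1 = -2, a_2 = -6, a_3 = 14/3, a_4 = 9, a_5 = -28/5.

a_(n+2) = (-n(n-1) - 2 n - 12) / ((n+1)(n+2)) * a_n; check: a_0 = 1, a_1 = -2, a_2 = -6, a_3 = 14/3, a_4 = 9, a_5 = -28/5


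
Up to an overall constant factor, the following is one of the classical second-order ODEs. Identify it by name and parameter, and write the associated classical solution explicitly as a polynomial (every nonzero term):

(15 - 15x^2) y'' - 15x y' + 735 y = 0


All three coefficients share the factor 15; dividing through by 15 gives  (1 - x^2) y'' - x y' + 49 y = 0.
This matches the Chebyshev equation (1 - x^2) y'' - x y' + n^2 y = 0 (note the -x y' term, not -2x y') with n^2 = 49, so n = 7; the polynomial solution is T_7(x).
With y = sum_k a_k x^k, matching x^k gives (k+2)(k+1) a_{k+2} = (k^2 - n^2) a_k = (k - 7)(k + 7) a_k. The right side vanishes at k = 7, so the series with the parity of 7 terminates at degree 7.
Standard normalization: leading coefficient of T_n is 2^(n-1), so a_7 = 2^6 = 64. Work downward with a_k = (k+1)(k+2) a_{k+2} / ((k - 7)(k + 7)):
  a_5 = (6)(7)(64) / ((5 - 7)(5 + 7)) = 2688/(-24) = -112
  a_3 = (4)(5)(-112) / ((3 - 7)(3 + 7)) = -2240/(-40) = 56
  a_1 = (2)(3)(56) / ((1 - 7)(1 + 7)) = 336/(-48) = -7
Hence T_7(x) = 64 x^7 - 112 x^5 + 56 x^3 - 7 x.

T_7(x); series = 64 x^7 - 112 x^5 + 56 x^3 - 7 x


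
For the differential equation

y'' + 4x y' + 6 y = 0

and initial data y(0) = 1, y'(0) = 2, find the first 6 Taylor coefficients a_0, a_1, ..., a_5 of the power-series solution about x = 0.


Ansatz: y(x) = sum_{n>=0} a_n x^n, so y'(x) = sum_{n>=1} n a_n x^(n-1) and y''(x) = sum_{n>=2} n(n-1) a_n x^(n-2).
Substitute into P(x) y'' + Q(x) y' + R(x) y = 0 with P(x) = 1, Q(x) = 4x, R(x) = 6, and match powers of x.
Initial conditions: a_0 = 1, a_1 = 2.
Setting the coefficient of each power of x to zero and solving order by order (substituting the coefficients already found):
  x^0: 2 a_2 + 6 a_0 = 0  ->  2 a_2 = -6 a_0 = -6  ->  a_2 = -3
  x^1: 6 a_3 + 10 a_1 = 0  ->  6 a_3 = -10 a_1 = -20  ->  a_3 = -10/3
  x^2: 12 a_4 + 14 a_2 = 0  ->  12 a_4 = -14 a_2 = 42  ->  a_4 = 7/2
  x^3: 20 a_5 + 18 a_3 = 0  ->  20 a_5 = -18 a_3 = 60  ->  a_5 = 3
Truncated series: y(x) = 1 + 2 x - 3 x^2 - (10/3) x^3 + (7/2) x^4 + 3 x^5 + O(x^6).

a_0 = 1; a_1 = 2; a_2 = -3; a_3 = -10/3; a_4 = 7/2; a_5 = 3


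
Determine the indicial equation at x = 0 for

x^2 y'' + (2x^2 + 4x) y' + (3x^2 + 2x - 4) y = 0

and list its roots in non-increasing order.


Divide by x^2 to reach normal form y'' + P_1(x) y' + P_2(x) y = 0 with P_1(x) = 2 + 4/x and P_2(x) = 3 + 2/x - 4/x^2.
x = 0 is a singular point because the y'-coefficient 2 + 4/x has a pole at x = 0 and the y-coefficient 3 + 2/x - 4/x^2 has a pole at x = 0.
It is a regular singular point because x P_1(x) = p(x) = 2x + 4 and x^2 P_2(x) = q(x) = 3x^2 + 2x - 4 are polynomials, hence analytic at x = 0.
p(0) = 4,  q(0) = -4.
Indicial equation: r(r-1) + p(0) r + q(0) = 0, i.e. r^2 + (p(0) - 1) r + q(0) = 0, i.e. r^2 + 3 r - 4 = 0.
Discriminant: (3)^2 - 4(-4) = 25, so r = (-3 ± 5)/2.
Solving: r_1 = 1, r_2 = -4.

indicial: r^2 + 3 r - 4 = 0; roots r_1 = 1, r_2 = -4


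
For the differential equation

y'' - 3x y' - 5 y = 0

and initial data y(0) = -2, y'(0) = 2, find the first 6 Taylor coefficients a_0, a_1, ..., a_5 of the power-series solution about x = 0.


Ansatz: y(x) = sum_{n>=0} a_n x^n, so y'(x) = sum_{n>=1} n a_n x^(n-1) and y''(x) = sum_{n>=2} n(n-1) a_n x^(n-2).
Substitute into P(x) y'' + Q(x) y' + R(x) y = 0 with P(x) = 1, Q(x) = -3x, R(x) = -5, and match powers of x.
Initial conditions: a_0 = -2, a_1 = 2.
Setting the coefficient of each power of x to zero and solving order by order (substituting the coefficients already found):
  x^0: 2 a_2 - 5 a_0 = 0  ->  2 a_2 = 5 a_0 = -10  ->  a_2 = -5
  x^1: 6 a_3 - 8 a_1 = 0  ->  6 a_3 = 8 a_1 = 16  ->  a_3 = 8/3
  x^2: 12 a_4 - 11 a_2 = 0  ->  12 a_4 = 11 a_2 = -55  ->  a_4 = -55/12
  x^3: 20 a_5 - 14 a_3 = 0  ->  20 a_5 = 14 a_3 = 112/3  ->  a_5 = 28/15
Truncated series: y(x) = -2 + 2 x - 5 x^2 + (8/3) x^3 - (55/12) x^4 + (28/15) x^5 + O(x^6).

a_0 = -2; a_1 = 2; a_2 = -5; a_3 = 8/3; a_4 = -55/12; a_5 = 28/15


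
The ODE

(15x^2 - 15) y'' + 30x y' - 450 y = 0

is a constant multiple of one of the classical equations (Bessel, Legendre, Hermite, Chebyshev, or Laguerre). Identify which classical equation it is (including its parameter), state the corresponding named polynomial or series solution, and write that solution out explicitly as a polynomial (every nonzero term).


All three coefficients share the factor -15; dividing through by -15 gives  (1 - x^2) y'' - 2x y' + 30 y = 0.
This matches the Legendre equation (1 - x^2) y'' - 2x y' + n(n+1) y = 0 (note the -2x y' term) with n(n+1) = 30, so n = 5; the polynomial solution is P_5(x).
With y = sum_k a_k x^k, matching x^k gives (k+2)(k+1) a_{k+2} = [k(k+1) - n(n+1)] a_k = (k - 5)(k + 6) a_k. The right side vanishes at k = 5, so the series with the parity of 5 terminates at degree 5.
Standard normalization (P_n(1) = 1): leading coefficient (2n)!/(2^n (n!)^2) = 3628800/(32*14400) = 63/8, so a_5 = 63/8. Work downward with a_k = (k+1)(k+2) a_{k+2} / ((k - 5)(k + 6)):
  a_3 = (4)(5)(63/8) / ((3 - 5)(3 + 6)) = (315/2)/(-18) = -35/4
  a_1 = (2)(3)(-35/4) / ((1 - 5)(1 + 6)) = (-105/2)/(-28) = 15/8
Hence P_5(x) = 63 x^5/8 - 35 x^3/4 + 15 x/8.

P_5(x); series = 63 x^5/8 - 35 x^3/4 + 15 x/8


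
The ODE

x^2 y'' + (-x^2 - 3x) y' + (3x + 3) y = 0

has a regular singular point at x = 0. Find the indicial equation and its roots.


Divide by x^2 to reach normal form y'' + P_1(x) y' + P_2(x) y = 0 with P_1(x) = -1 - 3/x and P_2(x) = 3/x + 3/x^2.
x = 0 is a singular point because the y'-coefficient -1 - 3/x has a pole at x = 0 and the y-coefficient 3/x + 3/x^2 has a pole at x = 0.
It is a regular singular point because x P_1(x) = p(x) = -x - 3 and x^2 P_2(x) = q(x) = 3x + 3 are polynomials, hence analytic at x = 0.
p(0) = -3,  q(0) = 3.
Indicial equation: r(r-1) + p(0) r + q(0) = 0, i.e. r^2 + (p(0) - 1) r + q(0) = 0, i.e. r^2 - 4 r + 3 = 0.
Discriminant: (-4)^2 - 4(3) = 4, so r = (4 ± 2)/2.
Solving: r_1 = 3, r_2 = 1.

indicial: r^2 - 4 r + 3 = 0; roots r_1 = 3, r_2 = 1


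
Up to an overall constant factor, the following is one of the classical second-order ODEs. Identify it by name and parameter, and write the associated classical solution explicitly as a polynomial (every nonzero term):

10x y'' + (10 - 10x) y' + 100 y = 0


All three coefficients share the factor 10; dividing through by 10 gives  x y'' + (1 - x) y' + 10 y = 0.
This matches the Laguerre equation x y'' + (1 - x) y' + n y = 0 with n = 10; the polynomial solution is L_10(x).
With y = sum_k a_k x^k, matching x^k gives (k+1)k a_{k+1} + (k+1) a_{k+1} - k a_k + n a_k = 0, i.e. (k+1)^2 a_{k+1} = (k - n) a_k = (k - 10) a_k. The right side vanishes at k = 10, so the series terminates at degree 10.
Standard normalization L_n(0) = 1 gives a_0 = 1. Work upward with a_{k+1} = (k - 10) a_k / (k+1)^2:
  a_1 = (0 - 10)(1) / 1^2 = -10/1 = -10
  a_2 = (1 - 10)(-10) / 2^2 = 90/4 = 45/2
  a_3 = (2 - 10)(45/2) / 3^2 = -180/9 = -20
  a_4 = (3 - 10)(-20) / 4^2 = 140/16 = 35/4
  a_5 = (4 - 10)(35/4) / 5^2 = (-105/2)/25 = -21/10
  a_6 = (5 - 10)(-21/10) / 6^2 = (21/2)/36 = 7/24
  a_7 = (6 - 10)(7/24) / 7^2 = (-7/6)/49 = -1/42
  a_8 = (7 - 10)(-1/42) / 8^2 = (1/14)/64 = 1/896
  a_9 = (8 - 10)(1/896) / 9^2 = (-1/448)/81 = -1/36288
  a_10 = (9 - 10)(-1/36288) / 10^2 = (1/36288)/100 = 1/3628800
Hence L_10(x) = x^10/3628800 - x^9/36288 + x^8/896 - x^7/42 + 7 x^6/24 - 21 x^5/10 + 35 x^4/4 - 20 x^3 + 45 x^2/2 - 10 x + 1.

L_10(x); series = x^10/3628800 - x^9/36288 + x^8/896 - x^7/42 + 7 x^6/24 - 21 x^5/10 + 35 x^4/4 - 20 x^3 + 45 x^2/2 - 10 x + 1


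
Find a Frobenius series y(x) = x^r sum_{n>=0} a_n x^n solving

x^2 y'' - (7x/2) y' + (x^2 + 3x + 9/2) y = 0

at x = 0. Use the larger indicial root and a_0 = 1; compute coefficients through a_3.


Write in Frobenius form y'' + (p(x)/x) y' + (q(x)/x^2) y = 0:
  p(x) = -7/2,  q(x) = x^2 + 3x + 9/2.
Indicial equation: r(r-1) + (-7/2) r + (9/2) = 0 -> roots r_1 = 3, r_2 = 3/2.
Take r = r_1 = 3. Let y(x) = x^r sum_{n>=0} a_n x^n with a_0 = 1.
Substitute y = x^r sum a_n x^n and match x^{r+n}. The recurrence is
  D(n) a_n + 3 a_{n-1} + 1 a_{n-2} = 0,  where D(n) = (r+n)(r+n-1) + (-7/2)(r+n) + (9/2).
  a_n = [-3 a_{n-1} - 1 a_{n-2}] / D(n).
Since the indicial polynomial factors as (r - r_1)(r - r_2), D(n) = (r_1 + n - r_1)(r_1 + n - r_2) = n(n + 3/2).
Evaluating step by step (a_0 = 1):
  n = 1: D(1) = 1(1 + 3/2) = 5/2; numerator = -3(1) = -3; a_1 = (-3)/(5/2) = -6/5
  n = 2: D(2) = 2(2 + 3/2) = 7; numerator = -3(-6/5) - 1(1) = 13/5; a_2 = (13/5)/(7) = 13/35
  n = 3: D(3) = 3(3 + 3/2) = 27/2; numerator = -3(13/35) - 1(-6/5) = 3/35; a_3 = (3/35)/(27/2) = 2/315

r = 3; a_0 = 1; a_1 = -6/5; a_2 = 13/35; a_3 = 2/315


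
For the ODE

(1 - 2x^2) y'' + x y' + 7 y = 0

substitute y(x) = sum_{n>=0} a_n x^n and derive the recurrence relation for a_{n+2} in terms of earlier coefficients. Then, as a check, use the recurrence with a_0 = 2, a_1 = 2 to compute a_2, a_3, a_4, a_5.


Substitute y = sum_n a_n x^n.
(1 - 2 x^2) y'' contributes (n+2)(n+1) a_{n+2} - 2 n(n-1) a_n at x^n.
x y'(x) contributes n a_n at x^n.
7 y(x) contributes 7 a_n at x^n.
Matching x^n: (n+2)(n+1) a_{n+2} + (-2 n(n-1) + n + 7) a_n = 0.
Thus a_{n+2} = (2 n(n-1) - n - 7) / ((n+1)(n+2)) * a_n.

Check with a_0 = 2, a_1 = 2 (apply the recurrence for n = 0, 1, 2, 3): a_0 = 2, a_1 = 2, a_2 = -7, a_3 = -8/3, a_4 = 35/12, a_5 = -4/15.

a_(n+2) = (2 n(n-1) - n - 7) / ((n+1)(n+2)) * a_n; check: a_0 = 2, a_1 = 2, a_2 = -7, a_3 = -8/3, a_4 = 35/12, a_5 = -4/15


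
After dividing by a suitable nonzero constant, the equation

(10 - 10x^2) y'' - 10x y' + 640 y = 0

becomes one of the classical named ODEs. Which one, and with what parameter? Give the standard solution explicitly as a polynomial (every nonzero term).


All three coefficients share the factor 10; dividing through by 10 gives  (1 - x^2) y'' - x y' + 64 y = 0.
This matches the Chebyshev equation (1 - x^2) y'' - x y' + n^2 y = 0 (note the -x y' term, not -2x y') with n^2 = 64, so n = 8; the polynomial solution is T_8(x).
With y = sum_k a_k x^k, matching x^k gives (k+2)(k+1) a_{k+2} = (k^2 - n^2) a_k = (k - 8)(k + 8) a_k. The right side vanishes at k = 8, so the series with the parity of 8 terminates at degree 8.
Standard normalization: leading coefficient of T_n is 2^(n-1), so a_8 = 2^7 = 128. Work downward with a_k = (k+1)(k+2) a_{k+2} / ((k - 8)(k + 8)):
  a_6 = (7)(8)(128) / ((6 - 8)(6 + 8)) = 7168/(-28) = -256
  a_4 = (5)(6)(-256) / ((4 - 8)(4 + 8)) = -7680/(-48) = 160
  a_2 = (3)(4)(160) / ((2 - 8)(2 + 8)) = 1920/(-60) = -32
  a_0 = (1)(2)(-32) / ((0 - 8)(0 + 8)) = -64/(-64) = 1
Hence T_8(x) = 128 x^8 - 256 x^6 + 160 x^4 - 32 x^2 + 1.

T_8(x); series = 128 x^8 - 256 x^6 + 160 x^4 - 32 x^2 + 1


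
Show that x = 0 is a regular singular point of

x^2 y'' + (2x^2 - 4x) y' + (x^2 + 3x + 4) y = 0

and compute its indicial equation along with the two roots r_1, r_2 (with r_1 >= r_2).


Divide by x^2 to reach normal form y'' + P_1(x) y' + P_2(x) y = 0 with P_1(x) = 2 - 4/x and P_2(x) = 1 + 3/x + 4/x^2.
x = 0 is a singular point because the y'-coefficient 2 - 4/x has a pole at x = 0 and the y-coefficient 1 + 3/x + 4/x^2 has a pole at x = 0.
It is a regular singular point because x P_1(x) = p(x) = 2x - 4 and x^2 P_2(x) = q(x) = x^2 + 3x + 4 are polynomials, hence analytic at x = 0.
p(0) = -4,  q(0) = 4.
Indicial equation: r(r-1) + p(0) r + q(0) = 0, i.e. r^2 + (p(0) - 1) r + q(0) = 0, i.e. r^2 - 5 r + 4 = 0.
Discriminant: (-5)^2 - 4(4) = 9, so r = (5 ± 3)/2.
Solving: r_1 = 4, r_2 = 1.

indicial: r^2 - 5 r + 4 = 0; roots r_1 = 4, r_2 = 1


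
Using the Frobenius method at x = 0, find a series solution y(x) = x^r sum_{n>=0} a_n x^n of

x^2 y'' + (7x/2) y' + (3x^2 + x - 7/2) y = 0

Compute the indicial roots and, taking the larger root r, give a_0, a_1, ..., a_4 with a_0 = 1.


Write in Frobenius form y'' + (p(x)/x) y' + (q(x)/x^2) y = 0:
  p(x) = 7/2,  q(x) = 3x^2 + x - 7/2.
Indicial equation: r(r-1) + (7/2) r + (-7/2) = 0 -> roots r_1 = 1, r_2 = -7/2.
Take r = r_1 = 1. Let y(x) = x^r sum_{n>=0} a_n x^n with a_0 = 1.
Substitute y = x^r sum a_n x^n and match x^{r+n}. The recurrence is
  D(n) a_n + 1 a_{n-1} + 3 a_{n-2} = 0,  where D(n) = (r+n)(r+n-1) + (7/2)(r+n) + (-7/2).
  a_n = [-1 a_{n-1} - 3 a_{n-2}] / D(n).
Since the indicial polynomial factors as (r - r_1)(r - r_2), D(n) = (r_1 + n - r_1)(r_1 + n - r_2) = n(n + 9/2).
Evaluating step by step (a_0 = 1):
  n = 1: D(1) = 1(1 + 9/2) = 11/2; numerator = -1(1) = -1; a_1 = (-1)/(11/2) = -2/11
  n = 2: D(2) = 2(2 + 9/2) = 13; numerator = -1(-2/11) - 3(1) = -31/11; a_2 = (-31/11)/(13) = -31/143
  n = 3: D(3) = 3(3 + 9/2) = 45/2; numerator = -1(-31/143) - 3(-2/11) = 109/143; a_3 = (109/143)/(45/2) = 218/6435
  n = 4: D(4) = 4(4 + 9/2) = 34; numerator = -1(218/6435) - 3(-31/143) = 3967/6435; a_4 = (3967/6435)/(34) = 3967/218790

r = 1; a_0 = 1; a_1 = -2/11; a_2 = -31/143; a_3 = 218/6435; a_4 = 3967/218790


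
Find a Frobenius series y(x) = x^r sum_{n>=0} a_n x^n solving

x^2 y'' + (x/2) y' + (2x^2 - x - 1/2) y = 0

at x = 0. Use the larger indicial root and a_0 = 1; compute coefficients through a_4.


Write in Frobenius form y'' + (p(x)/x) y' + (q(x)/x^2) y = 0:
  p(x) = 1/2,  q(x) = 2x^2 - x - 1/2.
Indicial equation: r(r-1) + (1/2) r + (-1/2) = 0 -> roots r_1 = 1, r_2 = -1/2.
Take r = r_1 = 1. Let y(x) = x^r sum_{n>=0} a_n x^n with a_0 = 1.
Substitute y = x^r sum a_n x^n and match x^{r+n}. The recurrence is
  D(n) a_n - 1 a_{n-1} + 2 a_{n-2} = 0,  where D(n) = (r+n)(r+n-1) + (1/2)(r+n) + (-1/2).
  a_n = [1 a_{n-1} - 2 a_{n-2}] / D(n).
Since the indicial polynomial factors as (r - r_1)(r - r_2), D(n) = (r_1 + n - r_1)(r_1 + n - r_2) = n(n + 3/2).
Evaluating step by step (a_0 = 1):
  n = 1: D(1) = 1(1 + 3/2) = 5/2; numerator = 1(1) = 1; a_1 = (1)/(5/2) = 2/5
  n = 2: D(2) = 2(2 + 3/2) = 7; numerator = 1(2/5) - 2(1) = -8/5; a_2 = (-8/5)/(7) = -8/35
  n = 3: D(3) = 3(3 + 3/2) = 27/2; numerator = 1(-8/35) - 2(2/5) = -36/35; a_3 = (-36/35)/(27/2) = -8/105
  n = 4: D(4) = 4(4 + 3/2) = 22; numerator = 1(-8/105) - 2(-8/35) = 8/21; a_4 = (8/21)/(22) = 4/231

r = 1; a_0 = 1; a_1 = 2/5; a_2 = -8/35; a_3 = -8/105; a_4 = 4/231


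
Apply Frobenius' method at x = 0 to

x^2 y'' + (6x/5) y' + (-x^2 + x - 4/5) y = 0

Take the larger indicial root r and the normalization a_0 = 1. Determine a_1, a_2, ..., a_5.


Write in Frobenius form y'' + (p(x)/x) y' + (q(x)/x^2) y = 0:
  p(x) = 6/5,  q(x) = -x^2 + x - 4/5.
Indicial equation: r(r-1) + (6/5) r + (-4/5) = 0 -> roots r_1 = 4/5, r_2 = -1.
Take r = r_1 = 4/5. Let y(x) = x^r sum_{n>=0} a_n x^n with a_0 = 1.
Substitute y = x^r sum a_n x^n and match x^{r+n}. The recurrence is
  D(n) a_n + 1 a_{n-1} - 1 a_{n-2} = 0,  where D(n) = (r+n)(r+n-1) + (6/5)(r+n) + (-4/5).
  a_n = [-1 a_{n-1} + 1 a_{n-2}] / D(n).
Since the indicial polynomial factors as (r - r_1)(r - r_2), D(n) = (r_1 + n - r_1)(r_1 + n - r_2) = n(n + 9/5).
Evaluating step by step (a_0 = 1):
  n = 1: D(1) = 1(1 + 9/5) = 14/5; numerator = -1(1) = -1; a_1 = (-1)/(14/5) = -5/14
  n = 2: D(2) = 2(2 + 9/5) = 38/5; numerator = -1(-5/14) + 1(1) = 19/14; a_2 = (19/14)/(38/5) = 5/28
  n = 3: D(3) = 3(3 + 9/5) = 72/5; numerator = -1(5/28) + 1(-5/14) = -15/28; a_3 = (-15/28)/(72/5) = -25/672
  n = 4: D(4) = 4(4 + 9/5) = 116/5; numerator = -1(-25/672) + 1(5/28) = 145/672; a_4 = (145/672)/(116/5) = 25/2688
  n = 5: D(5) = 5(5 + 9/5) = 34; numerator = -1(25/2688) + 1(-25/672) = -125/2688; a_5 = (-125/2688)/(34) = -125/91392

r = 4/5; a_0 = 1; a_1 = -5/14; a_2 = 5/28; a_3 = -25/672; a_4 = 25/2688; a_5 = -125/91392


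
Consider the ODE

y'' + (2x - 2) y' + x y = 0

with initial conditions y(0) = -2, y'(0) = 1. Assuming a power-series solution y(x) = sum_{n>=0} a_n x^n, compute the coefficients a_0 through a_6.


Ansatz: y(x) = sum_{n>=0} a_n x^n, so y'(x) = sum_{n>=1} n a_n x^(n-1) and y''(x) = sum_{n>=2} n(n-1) a_n x^(n-2).
Substitute into P(x) y'' + Q(x) y' + R(x) y = 0 with P(x) = 1, Q(x) = 2x - 2, R(x) = x, and match powers of x.
Initial conditions: a_0 = -2, a_1 = 1.
Setting the coefficient of each power of x to zero and solving order by order (substituting the coefficients already found):
  x^0: 2 a_2 - 2 a_1 = 0  ->  2 a_2 = 2 a_1 = 2  ->  a_2 = 1
  x^1: 6 a_3 - 4 a_2 + 2 a_1 + a_0 = 0  ->  6 a_3 = 4 a_2 - 2 a_1 - a_0 = 4  ->  a_3 = 2/3
  x^2: 12 a_4 - 6 a_3 + 4 a_2 + a_1 = 0  ->  12 a_4 = 6 a_3 - 4 a_2 - a_1 = -1  ->  a_4 = -1/12
  x^3: 20 a_5 - 8 a_4 + 6 a_3 + a_2 = 0  ->  20 a_5 = 8 a_4 - 6 a_3 - a_2 = -17/3  ->  a_5 = -17/60
  x^4: 30 a_6 - 10 a_5 + 8 a_4 + a_3 = 0  ->  30 a_6 = 10 a_5 - 8 a_4 - a_3 = -17/6  ->  a_6 = -17/180
Truncated series: y(x) = -2 + x + x^2 + (2/3) x^3 - (1/12) x^4 - (17/60) x^5 - (17/180) x^6 + O(x^7).

a_0 = -2; a_1 = 1; a_2 = 1; a_3 = 2/3; a_4 = -1/12; a_5 = -17/60; a_6 = -17/180


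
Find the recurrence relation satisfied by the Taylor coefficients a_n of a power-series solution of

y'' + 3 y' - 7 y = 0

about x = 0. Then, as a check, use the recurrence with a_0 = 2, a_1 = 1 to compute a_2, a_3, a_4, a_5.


Substitute y = sum_n a_n x^n.
y''(x) has coefficient (n+2)(n+1) a_{n+2} at x^n;
3 y'(x) has coefficient 3 (n+1) a_{n+1} at x^n;
-7 y(x) has coefficient -7 a_n at x^n.
Matching x^n: (n+2)(n+1) a_{n+2} + 3 (n+1) a_{n+1} - 7 a_n = 0.
Thus a_{n+2} = [-3 (n+1) a_{n+1} + 7 a_n] / ((n+1)(n+2)).

Check with a_0 = 2, a_1 = 1 (apply the recurrence for n = 0, 1, 2, 3): a_0 = 2, a_1 = 1, a_2 = 11/2, a_3 = -13/3, a_4 = 155/24, a_5 = -647/120.

a_(n+2) = [-3 (n+1) a_(n+1) + 7 a_n] / ((n+1)(n+2)); check: a_0 = 2, a_1 = 1, a_2 = 11/2, a_3 = -13/3, a_4 = 155/24, a_5 = -647/120


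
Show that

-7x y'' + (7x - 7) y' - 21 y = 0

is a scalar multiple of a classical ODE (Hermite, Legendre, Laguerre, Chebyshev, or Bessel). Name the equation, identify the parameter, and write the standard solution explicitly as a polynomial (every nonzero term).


All three coefficients share the factor -7; dividing through by -7 gives  x y'' + (1 - x) y' + 3 y = 0.
This matches the Laguerre equation x y'' + (1 - x) y' + n y = 0 with n = 3; the polynomial solution is L_3(x).
With y = sum_k a_k x^k, matching x^k gives (k+1)k a_{k+1} + (k+1) a_{k+1} - k a_k + n a_k = 0, i.e. (k+1)^2 a_{k+1} = (k - n) a_k = (k - 3) a_k. The right side vanishes at k = 3, so the series terminates at degree 3.
Standard normalization L_n(0) = 1 gives a_0 = 1. Work upward with a_{k+1} = (k - 3) a_k / (k+1)^2:
  a_1 = (0 - 3)(1) / 1^2 = -3/1 = -3
  a_2 = (1 - 3)(-3) / 2^2 = 6/4 = 3/2
  a_3 = (2 - 3)(3/2) / 3^2 = (-3/2)/9 = -1/6
Hence L_3(x) = -x^3/6 + 3 x^2/2 - 3 x + 1.

L_3(x); series = -x^3/6 + 3 x^2/2 - 3 x + 1


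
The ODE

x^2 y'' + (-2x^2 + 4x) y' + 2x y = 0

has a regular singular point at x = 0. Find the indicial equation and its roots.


Divide by x^2 to reach normal form y'' + P_1(x) y' + P_2(x) y = 0 with P_1(x) = -2 + 4/x and P_2(x) = 2/x.
x = 0 is a singular point because the y'-coefficient -2 + 4/x has a pole at x = 0 and the y-coefficient 2/x has a pole at x = 0.
It is a regular singular point because x P_1(x) = p(x) = 4 - 2x and x^2 P_2(x) = q(x) = 2x are polynomials, hence analytic at x = 0.
p(0) = 4,  q(0) = 0.
Indicial equation: r(r-1) + p(0) r + q(0) = 0, i.e. r^2 + (p(0) - 1) r + q(0) = 0, i.e. r^2 + 3 r = 0.
Discriminant: (3)^2 - 4(0) = 9, so r = (-3 ± 3)/2.
Solving: r_1 = 0, r_2 = -3.

indicial: r^2 + 3 r = 0; roots r_1 = 0, r_2 = -3


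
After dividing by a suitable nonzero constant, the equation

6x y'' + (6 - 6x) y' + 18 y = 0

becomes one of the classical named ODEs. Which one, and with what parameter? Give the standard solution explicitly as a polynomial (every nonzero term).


All three coefficients share the factor 6; dividing through by 6 gives  x y'' + (1 - x) y' + 3 y = 0.
This matches the Laguerre equation x y'' + (1 - x) y' + n y = 0 with n = 3; the polynomial solution is L_3(x).
With y = sum_k a_k x^k, matching x^k gives (k+1)k a_{k+1} + (k+1) a_{k+1} - k a_k + n a_k = 0, i.e. (k+1)^2 a_{k+1} = (k - n) a_k = (k - 3) a_k. The right side vanishes at k = 3, so the series terminates at degree 3.
Standard normalization L_n(0) = 1 gives a_0 = 1. Work upward with a_{k+1} = (k - 3) a_k / (k+1)^2:
  a_1 = (0 - 3)(1) / 1^2 = -3/1 = -3
  a_2 = (1 - 3)(-3) / 2^2 = 6/4 = 3/2
  a_3 = (2 - 3)(3/2) / 3^2 = (-3/2)/9 = -1/6
Hence L_3(x) = -x^3/6 + 3 x^2/2 - 3 x + 1.

L_3(x); series = -x^3/6 + 3 x^2/2 - 3 x + 1


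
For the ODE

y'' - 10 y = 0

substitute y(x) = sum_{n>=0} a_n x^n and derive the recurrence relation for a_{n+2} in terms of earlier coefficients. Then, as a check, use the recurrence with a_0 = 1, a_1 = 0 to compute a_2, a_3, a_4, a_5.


Substitute y = sum_n a_n x^n into y'' + (const) y = 0.
y''(x) = sum_{n>=0} (n+2)(n+1) a_{n+2} x^n.
The ODE becomes sum_n [(n+2)(n+1) a_{n+2} - 10 a_n] x^n = 0.
Setting each coefficient to zero gives the recurrence:
  (n+2)(n+1) a_{n+2} - 10 a_n = 0,
  a_{n+2} = 10 / ((n+1)(n+2)) a_n.

Check with a_0 = 1, a_1 = 0 (apply the recurrence for n = 0, 1, 2, 3): a_0 = 1, a_1 = 0, a_2 = 5, a_3 = 0, a_4 = 25/6, a_5 = 0.

a_{n+2} = 10/((n+1)(n+2)) * a_n; check: a_0 = 1, a_1 = 0, a_2 = 5, a_3 = 0, a_4 = 25/6, a_5 = 0


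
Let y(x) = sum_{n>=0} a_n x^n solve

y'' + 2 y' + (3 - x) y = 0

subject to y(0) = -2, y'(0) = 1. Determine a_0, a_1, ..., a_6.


Ansatz: y(x) = sum_{n>=0} a_n x^n, so y'(x) = sum_{n>=1} n a_n x^(n-1) and y''(x) = sum_{n>=2} n(n-1) a_n x^(n-2).
Substitute into P(x) y'' + Q(x) y' + R(x) y = 0 with P(x) = 1, Q(x) = 2, R(x) = 3 - x, and match powers of x.
Initial conditions: a_0 = -2, a_1 = 1.
Setting the coefficient of each power of x to zero and solving order by order (substituting the coefficients already found):
  x^0: 2 a_2 + 2 a_1 + 3 a_0 = 0  ->  2 a_2 = -2 a_1 - 3 a_0 = 4  ->  a_2 = 2
  x^1: 6 a_3 + 4 a_2 + 3 a_1 - a_0 = 0  ->  6 a_3 = -4 a_2 - 3 a_1 + a_0 = -13  ->  a_3 = -13/6
  x^2: 12 a_4 + 6 a_3 + 3 a_2 - a_1 = 0  ->  12 a_4 = -6 a_3 - 3 a_2 + a_1 = 8  ->  a_4 = 2/3
  x^3: 20 a_5 + 8 a_4 + 3 a_3 - a_2 = 0  ->  20 a_5 = -8 a_4 - 3 a_3 + a_2 = 19/6  ->  a_5 = 19/120
  x^4: 30 a_6 + 10 a_5 + 3 a_4 - a_3 = 0  ->  30 a_6 = -10 a_5 - 3 a_4 + a_3 = -23/4  ->  a_6 = -23/120
Truncated series: y(x) = -2 + x + 2 x^2 - (13/6) x^3 + (2/3) x^4 + (19/120) x^5 - (23/120) x^6 + O(x^7).

a_0 = -2; a_1 = 1; a_2 = 2; a_3 = -13/6; a_4 = 2/3; a_5 = 19/120; a_6 = -23/120


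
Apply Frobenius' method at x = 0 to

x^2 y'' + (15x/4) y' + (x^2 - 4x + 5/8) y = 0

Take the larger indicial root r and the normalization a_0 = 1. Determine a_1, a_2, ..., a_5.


Write in Frobenius form y'' + (p(x)/x) y' + (q(x)/x^2) y = 0:
  p(x) = 15/4,  q(x) = x^2 - 4x + 5/8.
Indicial equation: r(r-1) + (15/4) r + (5/8) = 0 -> roots r_1 = -1/4, r_2 = -5/2.
Take r = r_1 = -1/4. Let y(x) = x^r sum_{n>=0} a_n x^n with a_0 = 1.
Substitute y = x^r sum a_n x^n and match x^{r+n}. The recurrence is
  D(n) a_n - 4 a_{n-1} + 1 a_{n-2} = 0,  where D(n) = (r+n)(r+n-1) + (15/4)(r+n) + (5/8).
  a_n = [4 a_{n-1} - 1 a_{n-2}] / D(n).
Since the indicial polynomial factors as (r - r_1)(r - r_2), D(n) = (r_1 + n - r_1)(r_1 + n - r_2) = n(n + 9/4).
Evaluating step by step (a_0 = 1):
  n = 1: D(1) = 1(1 + 9/4) = 13/4; numerator = 4(1) = 4; a_1 = (4)/(13/4) = 16/13
  n = 2: D(2) = 2(2 + 9/4) = 17/2; numerator = 4(16/13) - 1(1) = 51/13; a_2 = (51/13)/(17/2) = 6/13
  n = 3: D(3) = 3(3 + 9/4) = 63/4; numerator = 4(6/13) - 1(16/13) = 8/13; a_3 = (8/13)/(63/4) = 32/819
  n = 4: D(4) = 4(4 + 9/4) = 25; numerator = 4(32/819) - 1(6/13) = -250/819; a_4 = (-250/819)/(25) = -10/819
  n = 5: D(5) = 5(5 + 9/4) = 145/4; numerator = 4(-10/819) - 1(32/819) = -8/91; a_5 = (-8/91)/(145/4) = -32/13195

r = -1/4; a_0 = 1; a_1 = 16/13; a_2 = 6/13; a_3 = 32/819; a_4 = -10/819; a_5 = -32/13195


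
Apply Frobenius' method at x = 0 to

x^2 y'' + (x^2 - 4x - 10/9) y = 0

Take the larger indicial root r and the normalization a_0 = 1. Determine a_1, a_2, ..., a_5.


Write in Frobenius form y'' + (p(x)/x) y' + (q(x)/x^2) y = 0:
  p(x) = 0,  q(x) = x^2 - 4x - 10/9.
Indicial equation: r(r-1) + (0) r + (-10/9) = 0 -> roots r_1 = 5/3, r_2 = -2/3.
Take r = r_1 = 5/3. Let y(x) = x^r sum_{n>=0} a_n x^n with a_0 = 1.
Substitute y = x^r sum a_n x^n and match x^{r+n}. The recurrence is
  D(n) a_n - 4 a_{n-1} + 1 a_{n-2} = 0,  where D(n) = (r+n)(r+n-1) + (0)(r+n) + (-10/9).
  a_n = [4 a_{n-1} - 1 a_{n-2}] / D(n).
Since the indicial polynomial factors as (r - r_1)(r - r_2), D(n) = (r_1 + n - r_1)(r_1 + n - r_2) = n(n + 7/3).
Evaluating step by step (a_0 = 1):
  n = 1: D(1) = 1(1 + 7/3) = 10/3; numerator = 4(1) = 4; a_1 = (4)/(10/3) = 6/5
  n = 2: D(2) = 2(2 + 7/3) = 26/3; numerator = 4(6/5) - 1(1) = 19/5; a_2 = (19/5)/(26/3) = 57/130
  n = 3: D(3) = 3(3 + 7/3) = 16; numerator = 4(57/130) - 1(6/5) = 36/65; a_3 = (36/65)/(16) = 9/260
  n = 4: D(4) = 4(4 + 7/3) = 76/3; numerator = 4(9/260) - 1(57/130) = -3/10; a_4 = (-3/10)/(76/3) = -9/760
  n = 5: D(5) = 5(5 + 7/3) = 110/3; numerator = 4(-9/760) - 1(9/260) = -81/988; a_5 = (-81/988)/(110/3) = -243/108680

r = 5/3; a_0 = 1; a_1 = 6/5; a_2 = 57/130; a_3 = 9/260; a_4 = -9/760; a_5 = -243/108680


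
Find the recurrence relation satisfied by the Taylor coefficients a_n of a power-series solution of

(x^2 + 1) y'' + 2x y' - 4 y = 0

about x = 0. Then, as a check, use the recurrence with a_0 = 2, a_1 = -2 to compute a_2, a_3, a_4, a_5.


Substitute y = sum_n a_n x^n.
(1 + 1 x^2) y'' contributes (n+2)(n+1) a_{n+2} + n(n-1) a_n at x^n.
2 x y'(x) contributes 2 n a_n at x^n.
-4 y(x) contributes -4 a_n at x^n.
Matching x^n: (n+2)(n+1) a_{n+2} + (n(n-1) + 2 n - 4) a_n = 0.
Thus a_{n+2} = (-n(n-1) - 2 n + 4) / ((n+1)(n+2)) * a_n.

Check with a_0 = 2, a_1 = -2 (apply the recurrence for n = 0, 1, 2, 3): a_0 = 2, a_1 = -2, a_2 = 4, a_3 = -2/3, a_4 = -2/3, a_5 = 4/15.

a_(n+2) = (-n(n-1) - 2 n + 4) / ((n+1)(n+2)) * a_n; check: a_0 = 2, a_1 = -2, a_2 = 4, a_3 = -2/3, a_4 = -2/3, a_5 = 4/15


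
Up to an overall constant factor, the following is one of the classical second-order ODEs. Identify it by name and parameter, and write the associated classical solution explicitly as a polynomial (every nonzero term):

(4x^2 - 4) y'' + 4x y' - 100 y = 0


All three coefficients share the factor -4; dividing through by -4 gives  (1 - x^2) y'' - x y' + 25 y = 0.
This matches the Chebyshev equation (1 - x^2) y'' - x y' + n^2 y = 0 (note the -x y' term, not -2x y') with n^2 = 25, so n = 5; the polynomial solution is T_5(x).
With y = sum_k a_k x^k, matching x^k gives (k+2)(k+1) a_{k+2} = (k^2 - n^2) a_k = (k - 5)(k + 5) a_k. The right side vanishes at k = 5, so the series with the parity of 5 terminates at degree 5.
Standard normalization: leading coefficient of T_n is 2^(n-1), so a_5 = 2^4 = 16. Work downward with a_k = (k+1)(k+2) a_{k+2} / ((k - 5)(k + 5)):
  a_3 = (4)(5)(16) / ((3 - 5)(3 + 5)) = 320/(-16) = -20
  a_1 = (2)(3)(-20) / ((1 - 5)(1 + 5)) = -120/(-24) = 5
Hence T_5(x) = 16 x^5 - 20 x^3 + 5 x.

T_5(x); series = 16 x^5 - 20 x^3 + 5 x


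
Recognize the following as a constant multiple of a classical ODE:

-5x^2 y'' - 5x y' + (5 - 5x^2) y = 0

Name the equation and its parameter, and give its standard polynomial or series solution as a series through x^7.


All three coefficients share the factor -5; dividing through by -5 gives  x^2 y'' + x y' + (x^2 - 1) y = 0.
This matches the Bessel equation x^2 y'' + x y' + (x^2 - nu^2) y = 0 with nu^2 = 1, so nu = 1; the solution bounded at x = 0 is J_1(x).
Frobenius at x = 0: indicial roots ±nu; for r = nu the recurrence k(k + 2nu) c_k = -c_{k-2} gives the standard series J_nu(x) = sum_{k>=0} (-1)^k / (k! (k+nu)!) (x/2)^(2k+nu). Evaluate the first 4 terms:
  k = 0: (-1)^0 / (0! * 1! * 2^1) x^1 = 1/(1*1*2) x^1 = (1/2) x^1
  k = 1: (-1)^1 / (1! * 2! * 2^3) x^3 = -1/(1*2*8) x^3 = (-1/16) x^3
  k = 2: (-1)^2 / (2! * 3! * 2^5) x^5 = 1/(2*6*32) x^5 = (1/384) x^5
  k = 3: (-1)^3 / (3! * 4! * 2^7) x^7 = -1/(6*24*128) x^7 = (-1/18432) x^7
Hence J_1(x) = -x^7/18432 + x^5/384 - x^3/16 + x/2 + ....

J_1(x); series = -x^7/18432 + x^5/384 - x^3/16 + x/2


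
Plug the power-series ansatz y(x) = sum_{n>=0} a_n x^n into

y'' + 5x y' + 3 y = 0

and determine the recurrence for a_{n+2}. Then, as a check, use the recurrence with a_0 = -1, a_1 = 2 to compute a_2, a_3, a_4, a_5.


Substitute y = sum_n a_n x^n.
y''(x) has coefficient (n+2)(n+1) a_{n+2} at x^n;
5 x y'(x) has coefficient 5 n a_n at x^n (shift);
3 y(x) has coefficient 3 a_n at x^n.
Matching x^n: (n+2)(n+1) a_{n+2} + (5n + 3) a_n = 0.
Thus a_{n+2} = (-5n - 3) / ((n+1)(n+2)) * a_n.

Check with a_0 = -1, a_1 = 2 (apply the recurrence for n = 0, 1, 2, 3): a_0 = -1, a_1 = 2, a_2 = 3/2, a_3 = -8/3, a_4 = -13/8, a_5 = 12/5.

a_(n+2) = (-5n - 3) / ((n+1)(n+2)) * a_n; check: a_0 = -1, a_1 = 2, a_2 = 3/2, a_3 = -8/3, a_4 = -13/8, a_5 = 12/5


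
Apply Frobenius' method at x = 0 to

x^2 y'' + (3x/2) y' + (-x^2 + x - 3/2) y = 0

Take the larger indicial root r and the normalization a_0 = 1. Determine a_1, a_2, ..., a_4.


Write in Frobenius form y'' + (p(x)/x) y' + (q(x)/x^2) y = 0:
  p(x) = 3/2,  q(x) = -x^2 + x - 3/2.
Indicial equation: r(r-1) + (3/2) r + (-3/2) = 0 -> roots r_1 = 1, r_2 = -3/2.
Take r = r_1 = 1. Let y(x) = x^r sum_{n>=0} a_n x^n with a_0 = 1.
Substitute y = x^r sum a_n x^n and match x^{r+n}. The recurrence is
  D(n) a_n + 1 a_{n-1} - 1 a_{n-2} = 0,  where D(n) = (r+n)(r+n-1) + (3/2)(r+n) + (-3/2).
  a_n = [-1 a_{n-1} + 1 a_{n-2}] / D(n).
Since the indicial polynomial factors as (r - r_1)(r - r_2), D(n) = (r_1 + n - r_1)(r_1 + n - r_2) = n(n + 5/2).
Evaluating step by step (a_0 = 1):
  n = 1: D(1) = 1(1 + 5/2) = 7/2; numerator = -1(1) = -1; a_1 = (-1)/(7/2) = -2/7
  n = 2: D(2) = 2(2 + 5/2) = 9; numerator = -1(-2/7) + 1(1) = 9/7; a_2 = (9/7)/(9) = 1/7
  n = 3: D(3) = 3(3 + 5/2) = 33/2; numerator = -1(1/7) + 1(-2/7) = -3/7; a_3 = (-3/7)/(33/2) = -2/77
  n = 4: D(4) = 4(4 + 5/2) = 26; numerator = -1(-2/77) + 1(1/7) = 13/77; a_4 = (13/77)/(26) = 1/154

r = 1; a_0 = 1; a_1 = -2/7; a_2 = 1/7; a_3 = -2/77; a_4 = 1/154


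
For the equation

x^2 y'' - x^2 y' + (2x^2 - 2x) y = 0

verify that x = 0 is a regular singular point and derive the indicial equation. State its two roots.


Divide by x^2 to reach normal form y'' + P_1(x) y' + P_2(x) y = 0 with P_1(x) = -1 and P_2(x) = 2 - 2/x.
x = 0 is a singular point because the y-coefficient 2 - 2/x has a pole at x = 0.
It is a regular singular point because x P_1(x) = p(x) = -x and x^2 P_2(x) = q(x) = 2x^2 - 2x are polynomials, hence analytic at x = 0.
p(0) = 0,  q(0) = 0.
Indicial equation: r(r-1) + p(0) r + q(0) = 0, i.e. r^2 + (p(0) - 1) r + q(0) = 0, i.e. r^2 - 1 r = 0.
Discriminant: (-1)^2 - 4(0) = 1, so r = (1 ± 1)/2.
Solving: r_1 = 1, r_2 = 0.

indicial: r^2 - 1 r = 0; roots r_1 = 1, r_2 = 0


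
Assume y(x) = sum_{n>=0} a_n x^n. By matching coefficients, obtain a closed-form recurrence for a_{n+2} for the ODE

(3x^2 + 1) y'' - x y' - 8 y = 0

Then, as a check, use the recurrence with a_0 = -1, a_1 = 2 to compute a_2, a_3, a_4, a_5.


Substitute y = sum_n a_n x^n.
(1 + 3 x^2) y'' contributes (n+2)(n+1) a_{n+2} + 3 n(n-1) a_n at x^n.
-x y'(x) contributes -n a_n at x^n.
-8 y(x) contributes -8 a_n at x^n.
Matching x^n: (n+2)(n+1) a_{n+2} + (3 n(n-1) - n - 8) a_n = 0.
Thus a_{n+2} = (-3 n(n-1) + n + 8) / ((n+1)(n+2)) * a_n.

Check with a_0 = -1, a_1 = 2 (apply the recurrence for n = 0, 1, 2, 3): a_0 = -1, a_1 = 2, a_2 = -4, a_3 = 3, a_4 = -4/3, a_5 = -21/20.

a_(n+2) = (-3 n(n-1) + n + 8) / ((n+1)(n+2)) * a_n; check: a_0 = -1, a_1 = 2, a_2 = -4, a_3 = 3, a_4 = -4/3, a_5 = -21/20


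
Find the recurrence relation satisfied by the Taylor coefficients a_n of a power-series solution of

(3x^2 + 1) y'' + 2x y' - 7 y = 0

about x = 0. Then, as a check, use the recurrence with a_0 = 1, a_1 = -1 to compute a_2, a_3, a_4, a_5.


Substitute y = sum_n a_n x^n.
(1 + 3 x^2) y'' contributes (n+2)(n+1) a_{n+2} + 3 n(n-1) a_n at x^n.
2 x y'(x) contributes 2 n a_n at x^n.
-7 y(x) contributes -7 a_n at x^n.
Matching x^n: (n+2)(n+1) a_{n+2} + (3 n(n-1) + 2 n - 7) a_n = 0.
Thus a_{n+2} = (-3 n(n-1) - 2 n + 7) / ((n+1)(n+2)) * a_n.

Check with a_0 = 1, a_1 = -1 (apply the recurrence for n = 0, 1, 2, 3): a_0 = 1, a_1 = -1, a_2 = 7/2, a_3 = -5/6, a_4 = -7/8, a_5 = 17/24.

a_(n+2) = (-3 n(n-1) - 2 n + 7) / ((n+1)(n+2)) * a_n; check: a_0 = 1, a_1 = -1, a_2 = 7/2, a_3 = -5/6, a_4 = -7/8, a_5 = 17/24


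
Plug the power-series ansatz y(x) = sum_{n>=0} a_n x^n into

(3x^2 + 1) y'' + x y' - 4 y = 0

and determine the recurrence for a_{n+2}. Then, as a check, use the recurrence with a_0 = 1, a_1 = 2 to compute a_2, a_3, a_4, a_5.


Substitute y = sum_n a_n x^n.
(1 + 3 x^2) y'' contributes (n+2)(n+1) a_{n+2} + 3 n(n-1) a_n at x^n.
x y'(x) contributes n a_n at x^n.
-4 y(x) contributes -4 a_n at x^n.
Matching x^n: (n+2)(n+1) a_{n+2} + (3 n(n-1) + n - 4) a_n = 0.
Thus a_{n+2} = (-3 n(n-1) - n + 4) / ((n+1)(n+2)) * a_n.

Check with a_0 = 1, a_1 = 2 (apply the recurrence for n = 0, 1, 2, 3): a_0 = 1, a_1 = 2, a_2 = 2, a_3 = 1, a_4 = -2/3, a_5 = -17/20.

a_(n+2) = (-3 n(n-1) - n + 4) / ((n+1)(n+2)) * a_n; check: a_0 = 1, a_1 = 2, a_2 = 2, a_3 = 1, a_4 = -2/3, a_5 = -17/20
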